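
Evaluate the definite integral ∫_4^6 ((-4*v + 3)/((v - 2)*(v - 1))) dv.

Factor the denominator: v**2 - 3*v + 2 = (v - 1)(v - 2).
Partial fractions: (-4*v + 3)/((v - 2)*(v - 1)) = 1/(v - 1) - 5/(v - 2).
An antiderivative is F(v) = -5*log(v - 2) + log(v - 1).
Then F(6) - F(4) = (-10*log(2) + log(5)) - (log(3/32)) = log(5/96).

log(5/96)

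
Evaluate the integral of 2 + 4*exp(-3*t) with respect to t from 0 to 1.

10/3 - 4*exp(-3)/3

An antiderivative is F(t) = 2*t - 4*exp(-3*t)/3.
Then F(1) - F(0) = (2 - 4*exp(-3)/3) - (-4/3) = 10/3 - 4*exp(-3)/3.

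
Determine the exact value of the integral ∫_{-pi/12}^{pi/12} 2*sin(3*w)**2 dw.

Use the identity sin^2(3*w) = (1 - cos(6*w))/2.
An antiderivative is F(w) = w - sin(6*w)/6.
Then F(pi/12) - F(-pi/12) = (-1/6 + pi/12) - (1/6 - pi/12) = -1/3 + pi/6.

-1/3 + pi/6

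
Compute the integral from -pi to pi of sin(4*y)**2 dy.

Use the identity sin^2(4*y) = (1 - cos(8*y))/2.
An antiderivative is F(y) = y/2 - sin(8*y)/16.
Then F(pi) - F(-pi) = (pi/2) - (-pi/2) = pi.

pi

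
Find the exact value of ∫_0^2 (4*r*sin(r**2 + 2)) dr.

-2*cos(6) + 2*cos(2)

Let u = r**2 + 2, so du = 2*r dr. When r = 0, u = 2; when r = 2, u = 6.
The integral becomes 2·∫ sin(u) du from 2 to 6, with antiderivative -2*cos(u).
Back in r: F(r) = -2*cos(r**2 + 2).
Then F(2) - F(0) = (-2*cos(6)) - (-2*cos(2)) = -2*cos(6) + 2*cos(2).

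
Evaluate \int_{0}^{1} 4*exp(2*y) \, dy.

An antiderivative is F(y) = 2*exp(2*y).
Then F(1) - F(0) = (2*exp(2)) - (2) = -2 + 2*exp(2).

-2 + 2*exp(2)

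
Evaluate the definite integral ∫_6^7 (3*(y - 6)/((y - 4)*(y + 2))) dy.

-11*log(2) + 7*log(3)

Factor the denominator: y**2 - 2*y - 8 = (y + 2)(y - 4).
Partial fractions: 3*(y - 6)/((y - 4)*(y + 2)) = 4/(y + 2) - 1/(y - 4).
An antiderivative is F(y) = -log(y - 4) + 4*log(y + 2).
Then F(7) - F(6) = (7*log(3)) - (11*log(2)) = -11*log(2) + 7*log(3).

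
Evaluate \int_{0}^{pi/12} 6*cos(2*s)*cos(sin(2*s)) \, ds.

Let u = sin(2*s), so du = 2*cos(2*s) ds. When s = 0, u = 0; when s = pi/12, u = 1/2.
The integral becomes 3·∫ cos(u) du from 0 to 1/2, with antiderivative 3*sin(u).
Back in s: F(s) = 3*sin(sin(2*s)).
Then F(pi/12) - F(0) = (3*sin(1/2)) - (0) = 3*sin(1/2).

3*sin(1/2)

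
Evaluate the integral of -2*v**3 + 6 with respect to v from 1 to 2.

By the power rule, an antiderivative is F(v) = -v**4/2 + 6*v.
Then F(2) - F(1) = (4) - (11/2) = -3/2.

-3/2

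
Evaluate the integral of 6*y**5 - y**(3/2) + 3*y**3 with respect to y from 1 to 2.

1493/20 - 8*sqrt(2)/5

By the power rule, an antiderivative is F(y) = y**6 - 2*y**(5/2)/5 + 3*y**4/4.
Then F(2) - F(1) = (76 - 8*sqrt(2)/5) - (27/20) = 1493/20 - 8*sqrt(2)/5.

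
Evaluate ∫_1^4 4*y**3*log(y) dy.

Integrate by parts once (u = ln y, dv = 4*y**3 dy).
An antiderivative is F(y) = y**4*(4*log(y) - 1)/4.
Then F(4) - F(1) = (-64 + 512*log(2)) - (-1/4) = -255/4 + 512*log(2).

-255/4 + 512*log(2)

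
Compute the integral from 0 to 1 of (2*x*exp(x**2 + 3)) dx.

Let u = x**2 + 3, so du = 2*x dx. When x = 0, u = 3; when x = 1, u = 4.
The integral becomes ∫ exp(u) du from 3 to 4, with antiderivative exp(u).
Back in x: F(x) = exp(x**2 + 3).
Then F(1) - F(0) = (exp(4)) - (exp(3)) = -exp(3) + exp(4).

-exp(3) + exp(4)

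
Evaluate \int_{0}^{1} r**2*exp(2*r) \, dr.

Integrate by parts twice (u = r^2, dv = exp(2*r) dr).
An antiderivative is F(r) = (2*r**2 - 2*r + 1)*exp(2*r)/4.
Then F(1) - F(0) = (exp(2)/4) - (1/4) = -1/4 + exp(2)/4.

-1/4 + exp(2)/4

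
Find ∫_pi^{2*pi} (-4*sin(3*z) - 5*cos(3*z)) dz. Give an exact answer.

An antiderivative is F(z) = -5*sin(3*z)/3 + 4*cos(3*z)/3.
Then F(2*pi) - F(pi) = (4/3) - (-4/3) = 8/3.

8/3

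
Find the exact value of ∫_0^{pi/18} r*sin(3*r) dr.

-sqrt(3)*pi/108 + 1/18

Integrate by parts once (u = r, dv = sin(3*r) dr).
An antiderivative is F(r) = -r*cos(3*r)/3 + sin(3*r)/9.
Then F(pi/18) - F(0) = (-sqrt(3)*pi/108 + 1/18) - (0) = -sqrt(3)*pi/108 + 1/18.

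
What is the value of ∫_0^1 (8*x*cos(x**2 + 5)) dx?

Let u = x**2 + 5, so du = 2*x dx. When x = 0, u = 5; when x = 1, u = 6.
The integral becomes 4·∫ cos(u) du from 5 to 6, with antiderivative 4*sin(u).
Back in x: F(x) = 4*sin(x**2 + 5).
Then F(1) - F(0) = (4*sin(6)) - (4*sin(5)) = 4*sin(6) - 4*sin(5).

4*sin(6) - 4*sin(5)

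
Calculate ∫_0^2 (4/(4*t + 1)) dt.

log(9)

Let u = 4*t + 1, so du = 4 dt. When t = 0, u = 1; when t = 2, u = 9.
The integral becomes ∫ 1/u du from 1 to 9, with antiderivative log(u).
Back in t: F(t) = log(4*t + 1).
Then F(2) - F(0) = (log(9)) - (0) = log(9).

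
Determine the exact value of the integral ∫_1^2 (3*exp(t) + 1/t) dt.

An antiderivative is F(t) = 3*exp(t) + log(t).
Then F(2) - F(1) = (log(2) + 3*exp(2)) - (3*exp(1)) = -3*exp(1) + log(2) + 3*exp(2).

-3*exp(1) + log(2) + 3*exp(2)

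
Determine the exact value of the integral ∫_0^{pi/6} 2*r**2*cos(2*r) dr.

-sqrt(3)/4 + sqrt(3)*pi**2/72 + pi/12

Integrate by parts twice (u = r^2, dv = 2*cos(2*r) dr).
An antiderivative is F(r) = r**2*sin(2*r) + r*cos(2*r) - sin(2*r)/2.
Then F(pi/6) - F(0) = (-sqrt(3)/4 + sqrt(3)*pi**2/72 + pi/12) - (0) = -sqrt(3)/4 + sqrt(3)*pi**2/72 + pi/12.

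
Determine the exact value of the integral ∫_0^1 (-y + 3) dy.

5/2

By the power rule, an antiderivative is F(y) = -y**2/2 + 3*y.
Then F(1) - F(0) = (5/2) - (0) = 5/2.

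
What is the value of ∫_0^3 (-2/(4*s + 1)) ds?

-log(13)/2

An antiderivative is F(s) = -log(4*s + 1)/2.
Then F(3) - F(0) = (-log(13)/2) - (0) = -log(13)/2.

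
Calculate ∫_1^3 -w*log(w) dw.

2 - 9*log(3)/2

Integrate by parts once (u = ln w, dv = -w dw).
An antiderivative is F(w) = -w**2*(2*log(w) - 1)/4.
Then F(3) - F(1) = (9/4 - 9*log(3)/2) - (1/4) = 2 - 9*log(3)/2.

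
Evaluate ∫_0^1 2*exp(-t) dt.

An antiderivative is F(t) = -2*exp(-t).
Then F(1) - F(0) = (-2*exp(-1)) - (-2) = 2 - 2*exp(-1).

2 - 2*exp(-1)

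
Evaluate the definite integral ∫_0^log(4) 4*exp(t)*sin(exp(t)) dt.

Let u = exp(t), so du = exp(t) dt. When t = 0, u = 1; when t = log(4), u = 4.
The integral becomes 4·∫ sin(u) du from 1 to 4, with antiderivative -4*cos(u).
Back in t: F(t) = -4*cos(exp(t)).
Then F(log(4)) - F(0) = (-4*cos(4)) - (-4*cos(1)) = 4*cos(1) - 4*cos(4).

4*cos(1) - 4*cos(4)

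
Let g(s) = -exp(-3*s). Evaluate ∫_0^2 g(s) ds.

An antiderivative is F(s) = exp(-3*s)/3.
Then F(2) - F(0) = (exp(-6)/3) - (1/3) = (1 - exp(6))*exp(-6)/3.

(1 - exp(6))*exp(-6)/3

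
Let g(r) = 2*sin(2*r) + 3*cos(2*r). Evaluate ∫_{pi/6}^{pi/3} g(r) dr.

1

An antiderivative is F(r) = 3*sin(2*r)/2 - cos(2*r).
Then F(pi/3) - F(pi/6) = (1/2 + 3*sqrt(3)/4) - (-1/2 + 3*sqrt(3)/4) = 1.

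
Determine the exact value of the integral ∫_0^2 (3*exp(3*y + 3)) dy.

Let u = 3*y + 3, so du = 3 dy. When y = 0, u = 3; when y = 2, u = 9.
The integral becomes ∫ exp(u) du from 3 to 9, with antiderivative exp(u).
Back in y: F(y) = exp(3*y + 3).
Then F(2) - F(0) = (exp(9)) - (exp(3)) = -exp(3) + exp(9).

-exp(3) + exp(9)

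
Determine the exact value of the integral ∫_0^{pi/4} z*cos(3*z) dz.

-1/9 - sqrt(2)/18 + sqrt(2)*pi/24

Integrate by parts once (u = z, dv = cos(3*z) dz).
An antiderivative is F(z) = z*sin(3*z)/3 + cos(3*z)/9.
Then F(pi/4) - F(0) = (sqrt(2)*(-4 + 3*pi)/72) - (1/9) = -1/9 - sqrt(2)/18 + sqrt(2)*pi/24.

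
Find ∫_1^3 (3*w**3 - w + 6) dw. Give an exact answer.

68

By the power rule, an antiderivative is F(w) = 3*w**4/4 - w**2/2 + 6*w.
Then F(3) - F(1) = (297/4) - (25/4) = 68.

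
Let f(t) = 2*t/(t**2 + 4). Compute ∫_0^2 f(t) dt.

Let u = t**2 + 4, so du = 2*t dt. When t = 0, u = 4; when t = 2, u = 8.
The integral becomes ∫ 1/u du from 4 to 8, with antiderivative log(u).
Back in t: F(t) = log(t**2 + 4).
Then F(2) - F(0) = (log(8)) - (log(4)) = log(2).

log(2)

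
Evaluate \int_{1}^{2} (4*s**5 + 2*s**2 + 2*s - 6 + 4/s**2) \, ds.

By the power rule, an antiderivative is F(s) = 2*s**6/3 + 2*s**3/3 + s**2 - 6*s - 4/s.
Then F(2) - F(1) = (38) - (-23/3) = 137/3.

137/3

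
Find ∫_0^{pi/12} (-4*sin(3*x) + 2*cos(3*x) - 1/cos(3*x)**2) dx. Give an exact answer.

An antiderivative is F(x) = 2*sin(3*x)/3 + 4*cos(3*x)/3 - tan(3*x)/3.
Then F(pi/12) - F(0) = (-1/3 + sqrt(2)) - (4/3) = -5/3 + sqrt(2).

-5/3 + sqrt(2)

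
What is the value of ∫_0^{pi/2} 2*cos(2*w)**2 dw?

pi/2

Use the identity cos^2(2*w) = (1 + cos(4*w))/2.
An antiderivative is F(w) = w + sin(4*w)/4.
Then F(pi/2) - F(0) = (pi/2) - (0) = pi/2.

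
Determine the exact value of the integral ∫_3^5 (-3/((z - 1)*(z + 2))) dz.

Factor the denominator: z**2 + z - 2 = (z + 2)(z - 1).
Partial fractions: -3/((z - 1)*(z + 2)) = 1/(z + 2) - 1/(z - 1).
An antiderivative is F(z) = -log(z - 1) + log(z + 2).
Then F(5) - F(3) = (log(7/4)) - (log(5/2)) = log(7/10).

log(7/10)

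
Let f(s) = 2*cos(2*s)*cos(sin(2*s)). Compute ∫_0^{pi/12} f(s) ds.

Let u = sin(2*s), so du = 2*cos(2*s) ds. When s = 0, u = 0; when s = pi/12, u = 1/2.
The integral becomes ∫ cos(u) du from 0 to 1/2, with antiderivative sin(u).
Back in s: F(s) = sin(sin(2*s)).
Then F(pi/12) - F(0) = (sin(1/2)) - (0) = sin(1/2).

sin(1/2)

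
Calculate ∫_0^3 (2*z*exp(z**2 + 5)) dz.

Let u = z**2 + 5, so du = 2*z dz. When z = 0, u = 5; when z = 3, u = 14.
The integral becomes ∫ exp(u) du from 5 to 14, with antiderivative exp(u).
Back in z: F(z) = exp(z**2 + 5).
Then F(3) - F(0) = (exp(14)) - (exp(5)) = -exp(5) + exp(14).

-exp(5) + exp(14)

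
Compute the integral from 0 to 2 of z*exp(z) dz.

Integrate by parts once (u = z, dv = exp(z) dz).
An antiderivative is F(z) = (z - 1)*exp(z).
Then F(2) - F(0) = (exp(2)) - (-1) = 1 + exp(2).

1 + exp(2)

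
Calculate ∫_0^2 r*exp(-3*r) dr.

Integrate by parts once (u = r, dv = exp(-3*r) dr).
An antiderivative is F(r) = (-3*r - 1)*exp(-3*r)/9.
Then F(2) - F(0) = (-7*exp(-6)/9) - (-1/9) = (-7 + exp(6))*exp(-6)/9.

(-7 + exp(6))*exp(-6)/9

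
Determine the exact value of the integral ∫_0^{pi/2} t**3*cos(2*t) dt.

Integrate by parts 3 times (u = t^3, dv = cos(2*t) dt).
An antiderivative is F(t) = t**3*sin(2*t)/2 + 3*t**2*cos(2*t)/4 - 3*t*sin(2*t)/4 - 3*cos(2*t)/8.
Then F(pi/2) - F(0) = (3/8 - 3*pi**2/16) - (-3/8) = 3/4 - 3*pi**2/16.

3/4 - 3*pi**2/16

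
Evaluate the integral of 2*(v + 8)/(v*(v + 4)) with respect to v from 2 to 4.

log(9)

Factor the denominator: v**2 + 4*v = (v + 4)v.
Partial fractions: 2*(v + 8)/(v*(v + 4)) = -2/(v + 4) + 4/v.
An antiderivative is F(v) = 4*log(v) - 2*log(v + 4).
Then F(4) - F(2) = (log(4)) - (log(4/9)) = log(9).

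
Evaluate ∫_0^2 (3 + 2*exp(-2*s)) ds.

7 - exp(-4)

An antiderivative is F(s) = 3*s - exp(-2*s).
Then F(2) - F(0) = (6 - exp(-4)) - (-1) = 7 - exp(-4).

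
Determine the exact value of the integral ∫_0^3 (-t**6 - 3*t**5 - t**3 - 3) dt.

-19773/28

By the power rule, an antiderivative is F(t) = -t**7/7 - t**6/2 - t**4/4 - 3*t.
Then F(3) - F(0) = (-19773/28) - (0) = -19773/28.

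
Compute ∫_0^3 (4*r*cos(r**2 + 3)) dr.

2*sin(12) - 2*sin(3)

Let u = r**2 + 3, so du = 2*r dr. When r = 0, u = 3; when r = 3, u = 12.
The integral becomes 2·∫ cos(u) du from 3 to 12, with antiderivative 2*sin(u).
Back in r: F(r) = 2*sin(r**2 + 3).
Then F(3) - F(0) = (2*sin(12)) - (2*sin(3)) = 2*sin(12) - 2*sin(3).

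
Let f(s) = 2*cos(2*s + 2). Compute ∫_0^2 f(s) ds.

-sin(2) + sin(6)

Let u = 2*s + 2, so du = 2 ds. When s = 0, u = 2; when s = 2, u = 6.
The integral becomes ∫ cos(u) du from 2 to 6, with antiderivative sin(u).
Back in s: F(s) = sin(2*s + 2).
Then F(2) - F(0) = (sin(6)) - (sin(2)) = -sin(2) + sin(6).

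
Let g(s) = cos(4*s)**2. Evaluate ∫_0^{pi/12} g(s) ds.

Use the identity cos^2(4*s) = (1 + cos(8*s))/2.
An antiderivative is F(s) = s/2 + sin(8*s)/16.
Then F(pi/12) - F(0) = (sqrt(3)/32 + pi/24) - (0) = sqrt(3)/32 + pi/24.

sqrt(3)/32 + pi/24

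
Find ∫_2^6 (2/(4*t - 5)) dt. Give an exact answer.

-log(3)/2 + log(19)/2

An antiderivative is F(t) = log(4*t - 5)/2.
Then F(6) - F(2) = (log(19)/2) - (log(3)/2) = -log(3)/2 + log(19)/2.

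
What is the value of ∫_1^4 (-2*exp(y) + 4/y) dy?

-2*exp(4) + 2*exp(1) + 8*log(2)

An antiderivative is F(y) = -2*exp(y) + 4*log(y).
Then F(4) - F(1) = (-2*exp(4) + 8*log(2)) - (-2*exp(1)) = -2*exp(4) + 2*exp(1) + 8*log(2).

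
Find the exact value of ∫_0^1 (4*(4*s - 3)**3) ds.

-20

Let u = 4*s - 3, so du = 4 ds. When s = 0, u = -3; when s = 1, u = 1.
The integral becomes ∫ u**3 du from -3 to 1, with antiderivative u**4/4.
Back in s: F(s) = (4*s - 3)**4/4.
Then F(1) - F(0) = (1/4) - (81/4) = -20.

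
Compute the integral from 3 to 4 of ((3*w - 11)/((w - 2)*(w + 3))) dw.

-4*log(3) - 5*log(2) + 4*log(7)

Factor the denominator: w**2 + w - 6 = (w + 3)(w - 2).
Partial fractions: (3*w - 11)/((w - 2)*(w + 3)) = 4/(w + 3) - 1/(w - 2).
An antiderivative is F(w) = -log(w - 2) + 4*log(w + 3).
Then F(4) - F(3) = (-log(2) + 4*log(7)) - (4*log(2) + 4*log(3)) = -4*log(3) - 5*log(2) + 4*log(7).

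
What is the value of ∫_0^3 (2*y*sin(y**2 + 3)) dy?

cos(3) - cos(12)

Let u = y**2 + 3, so du = 2*y dy. When y = 0, u = 3; when y = 3, u = 12.
The integral becomes ∫ sin(u) du from 3 to 12, with antiderivative -cos(u).
Back in y: F(y) = -cos(y**2 + 3).
Then F(3) - F(0) = (-cos(12)) - (-cos(3)) = cos(3) - cos(12).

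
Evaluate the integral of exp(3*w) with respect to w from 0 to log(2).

7/3

Let u = exp(w), so du = exp(w) dw. When w = 0, u = 1; when w = log(2), u = 2.
The integral becomes ∫ u**2 du from 1 to 2, with antiderivative u**3/3.
Back in w: F(w) = exp(3*w)/3.
Then F(log(2)) - F(0) = (8/3) - (1/3) = 7/3.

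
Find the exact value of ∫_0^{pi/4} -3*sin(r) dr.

An antiderivative is F(r) = 3*cos(r).
Then F(pi/4) - F(0) = (3*sqrt(2)/2) - (3) = -3 + 3*sqrt(2)/2.

-3 + 3*sqrt(2)/2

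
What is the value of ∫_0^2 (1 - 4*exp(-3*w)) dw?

An antiderivative is F(w) = w + 4*exp(-3*w)/3.
Then F(2) - F(0) = (4*exp(-6)/3 + 2) - (4/3) = 4*exp(-6)/3 + 2/3.

4*exp(-6)/3 + 2/3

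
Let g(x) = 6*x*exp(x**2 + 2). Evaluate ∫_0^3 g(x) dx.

Let u = x**2 + 2, so du = 2*x dx. When x = 0, u = 2; when x = 3, u = 11.
The integral becomes 3·∫ exp(u) du from 2 to 11, with antiderivative 3*exp(u).
Back in x: F(x) = 3*exp(x**2 + 2).
Then F(3) - F(0) = (3*exp(11)) - (3*exp(2)) = -3*(1 - exp(9))*exp(2).

-3*(1 - exp(9))*exp(2)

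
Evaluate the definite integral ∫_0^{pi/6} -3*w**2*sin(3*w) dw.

2/9 - pi/9

Integrate by parts twice (u = w^2, dv = -3*sin(3*w) dw).
An antiderivative is F(w) = w**2*cos(3*w) - 2*w*sin(3*w)/3 - 2*cos(3*w)/9.
Then F(pi/6) - F(0) = (-pi/9) - (-2/9) = 2/9 - pi/9.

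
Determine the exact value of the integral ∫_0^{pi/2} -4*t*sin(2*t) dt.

Integrate by parts once (u = t, dv = -4*sin(2*t) dt).
An antiderivative is F(t) = 2*t*cos(2*t) - sin(2*t).
Then F(pi/2) - F(0) = (-pi) - (0) = -pi.

-pi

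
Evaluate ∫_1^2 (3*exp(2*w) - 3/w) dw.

An antiderivative is F(w) = 3*exp(2*w)/2 - 3*log(w).
Then F(2) - F(1) = (-log(8) + 3*exp(4)/2) - (3*exp(2)/2) = -3*exp(2)/2 - log(8) + 3*exp(4)/2.

-3*exp(2)/2 - log(8) + 3*exp(4)/2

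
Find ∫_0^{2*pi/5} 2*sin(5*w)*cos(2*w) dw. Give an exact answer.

Use the identity sin(5*w)cos(2*w) = [sin(7*w) + sin(3*w)]/2.
An antiderivative is F(w) = -cos(3*w)/3 - cos(7*w)/7.
Then F(2*pi/5) - F(0) = (5/42 + 5*sqrt(5)/42) - (-10/21) = 5*sqrt(5)/42 + 25/42.

5*sqrt(5)/42 + 25/42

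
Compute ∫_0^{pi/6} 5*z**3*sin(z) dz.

Integrate by parts 3 times (u = z^3, dv = 5*sin(z) dz).
An antiderivative is F(z) = -5*z**3*cos(z) + 15*z**2*sin(z) + 30*z*cos(z) - 30*sin(z).
Then F(pi/6) - F(0) = (-15 - 5*sqrt(3)*pi**3/432 + 5*pi**2/24 + 5*sqrt(3)*pi/2) - (0) = -15 - 5*sqrt(3)*pi**3/432 + 5*pi**2/24 + 5*sqrt(3)*pi/2.

-15 - 5*sqrt(3)*pi**3/432 + 5*pi**2/24 + 5*sqrt(3)*pi/2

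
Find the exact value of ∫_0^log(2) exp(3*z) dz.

Let u = exp(z), so du = exp(z) dz. When z = 0, u = 1; when z = log(2), u = 2.
The integral becomes ∫ u**2 du from 1 to 2, with antiderivative u**3/3.
Back in z: F(z) = exp(3*z)/3.
Then F(log(2)) - F(0) = (8/3) - (1/3) = 7/3.

7/3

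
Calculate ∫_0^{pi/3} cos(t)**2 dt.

Use the identity cos^2(t) = (1 + cos(2*t))/2.
An antiderivative is F(t) = t/2 + sin(2*t)/4.
Then F(pi/3) - F(0) = (sqrt(3)/8 + pi/6) - (0) = sqrt(3)/8 + pi/6.

sqrt(3)/8 + pi/6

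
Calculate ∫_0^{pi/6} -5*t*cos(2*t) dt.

Integrate by parts once (u = t, dv = -5*cos(2*t) dt).
An antiderivative is F(t) = -5*t*sin(2*t)/2 - 5*cos(2*t)/4.
Then F(pi/6) - F(0) = (-5*sqrt(3)*pi/24 - 5/8) - (-5/4) = -5*sqrt(3)*pi/24 + 5/8.

-5*sqrt(3)*pi/24 + 5/8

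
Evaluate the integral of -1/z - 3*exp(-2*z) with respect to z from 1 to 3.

An antiderivative is F(z) = -log(z) + 3*exp(-2*z)/2.
Then F(3) - F(1) = (-log(3) + 3*exp(-6)/2) - (3*exp(-2)/2) = -log(3) - 3*exp(-2)/2 + 3*exp(-6)/2.

-log(3) - 3*exp(-2)/2 + 3*exp(-6)/2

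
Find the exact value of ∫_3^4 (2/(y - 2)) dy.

An antiderivative is F(y) = 2*log(y - 2).
Then F(4) - F(3) = (log(4)) - (0) = log(4).

log(4)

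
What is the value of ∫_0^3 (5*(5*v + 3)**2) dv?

1935

Let u = 5*v + 3, so du = 5 dv. When v = 0, u = 3; when v = 3, u = 18.
The integral becomes ∫ u**2 du from 3 to 18, with antiderivative u**3/3.
Back in v: F(v) = (5*v + 3)**3/3.
Then F(3) - F(0) = (1944) - (9) = 1935.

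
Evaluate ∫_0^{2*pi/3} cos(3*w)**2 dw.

pi/3

Use the identity cos^2(3*w) = (1 + cos(6*w))/2.
An antiderivative is F(w) = w/2 + sin(6*w)/12.
Then F(2*pi/3) - F(0) = (pi/3) - (0) = pi/3.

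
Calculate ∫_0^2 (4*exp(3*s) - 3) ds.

An antiderivative is F(s) = 4*exp(3*s)/3 - 3*s.
Then F(2) - F(0) = (-6 + 4*exp(6)/3) - (4/3) = -22/3 + 4*exp(6)/3.

-22/3 + 4*exp(6)/3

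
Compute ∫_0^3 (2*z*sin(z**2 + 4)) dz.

-cos(13) + cos(4)

Let u = z**2 + 4, so du = 2*z dz. When z = 0, u = 4; when z = 3, u = 13.
The integral becomes ∫ sin(u) du from 4 to 13, with antiderivative -cos(u).
Back in z: F(z) = -cos(z**2 + 4).
Then F(3) - F(0) = (-cos(13)) - (-cos(4)) = -cos(13) + cos(4).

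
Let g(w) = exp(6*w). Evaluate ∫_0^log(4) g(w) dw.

Let u = exp(w), so du = exp(w) dw. When w = 0, u = 1; when w = log(4), u = 4.
The integral becomes ∫ u**5 du from 1 to 4, with antiderivative u**6/6.
Back in w: F(w) = exp(6*w)/6.
Then F(log(4)) - F(0) = (2048/3) - (1/6) = 1365/2.

1365/2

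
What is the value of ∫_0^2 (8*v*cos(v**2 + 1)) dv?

4*sin(5) - 4*sin(1)

Let u = v**2 + 1, so du = 2*v dv. When v = 0, u = 1; when v = 2, u = 5.
The integral becomes 4·∫ cos(u) du from 1 to 5, with antiderivative 4*sin(u).
Back in v: F(v) = 4*sin(v**2 + 1).
Then F(2) - F(0) = (4*sin(5)) - (4*sin(1)) = 4*sin(5) - 4*sin(1).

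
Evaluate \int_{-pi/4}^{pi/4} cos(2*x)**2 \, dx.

Use the identity cos^2(2*x) = (1 + cos(4*x))/2.
An antiderivative is F(x) = x/2 + sin(4*x)/8.
Then F(pi/4) - F(-pi/4) = (pi/8) - (-pi/8) = pi/4.

pi/4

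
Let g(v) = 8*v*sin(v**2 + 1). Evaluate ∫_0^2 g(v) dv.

-4*cos(5) + 4*cos(1)

Let u = v**2 + 1, so du = 2*v dv. When v = 0, u = 1; when v = 2, u = 5.
The integral becomes 4·∫ sin(u) du from 1 to 5, with antiderivative -4*cos(u).
Back in v: F(v) = -4*cos(v**2 + 1).
Then F(2) - F(0) = (-4*cos(5)) - (-4*cos(1)) = -4*cos(5) + 4*cos(1).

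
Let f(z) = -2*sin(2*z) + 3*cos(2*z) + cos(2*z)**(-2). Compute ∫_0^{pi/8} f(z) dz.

An antiderivative is F(z) = 3*sin(2*z)/2 + cos(2*z) + tan(2*z)/2.
Then F(pi/8) - F(0) = (1/2 + 5*sqrt(2)/4) - (1) = -1/2 + 5*sqrt(2)/4.

-1/2 + 5*sqrt(2)/4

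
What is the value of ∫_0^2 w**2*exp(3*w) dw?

-2/27 + 26*exp(6)/27

Integrate by parts twice (u = w^2, dv = exp(3*w) dw).
An antiderivative is F(w) = (9*w**2 - 6*w + 2)*exp(3*w)/27.
Then F(2) - F(0) = (26*exp(6)/27) - (2/27) = -2/27 + 26*exp(6)/27.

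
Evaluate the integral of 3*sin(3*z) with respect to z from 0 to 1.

Let u = 3*z, so du = 3 dz. When z = 0, u = 0; when z = 1, u = 3.
The integral becomes ∫ sin(u) du from 0 to 3, with antiderivative -cos(u).
Back in z: F(z) = -cos(3*z).
Then F(1) - F(0) = (-cos(3)) - (-1) = 1 - cos(3).

1 - cos(3)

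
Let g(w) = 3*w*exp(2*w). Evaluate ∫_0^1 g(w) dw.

Integrate by parts once (u = w, dv = 3*exp(2*w) dw).
An antiderivative is F(w) = (6*w - 3)*exp(2*w)/4.
Then F(1) - F(0) = (3*exp(2)/4) - (-3/4) = 3/4 + 3*exp(2)/4.

3/4 + 3*exp(2)/4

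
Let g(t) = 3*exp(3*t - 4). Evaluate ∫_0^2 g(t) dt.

-(1 - exp(6))*exp(-4)

Let u = 3*t - 4, so du = 3 dt. When t = 0, u = -4; when t = 2, u = 2.
The integral becomes ∫ exp(u) du from -4 to 2, with antiderivative exp(u).
Back in t: F(t) = exp(3*t - 4).
Then F(2) - F(0) = (exp(2)) - (exp(-4)) = -(1 - exp(6))*exp(-4).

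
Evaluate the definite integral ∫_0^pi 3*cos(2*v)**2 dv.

Use the identity cos^2(2*v) = (1 + cos(4*v))/2.
An antiderivative is F(v) = 3*v/2 + 3*sin(4*v)/8.
Then F(pi) - F(0) = (3*pi/2) - (0) = 3*pi/2.

3*pi/2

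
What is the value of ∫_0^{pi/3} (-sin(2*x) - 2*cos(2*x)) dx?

An antiderivative is F(x) = -sin(2*x) + cos(2*x)/2.
Then F(pi/3) - F(0) = (-sqrt(3)/2 - 1/4) - (1/2) = -sqrt(3)/2 - 3/4.

-sqrt(3)/2 - 3/4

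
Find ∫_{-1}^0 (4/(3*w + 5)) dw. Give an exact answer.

An antiderivative is F(w) = 4*log(3*w + 5)/3.
Then F(0) - F(-1) = (4*log(5)/3) - (4*log(2)/3) = -4*log(2)/3 + 4*log(5)/3.

-4*log(2)/3 + 4*log(5)/3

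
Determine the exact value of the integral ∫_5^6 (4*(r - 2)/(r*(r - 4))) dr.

Factor the denominator: r**2 - 4*r = r(r - 4).
Partial fractions: 4*(r - 2)/(r*(r - 4)) = 2/r + 2/(r - 4).
An antiderivative is F(r) = 2*log(r) + 2*log(r - 4).
Then F(6) - F(5) = (2*log(3) + 4*log(2)) - (log(25)) = -2*log(5) + 2*log(3) + 4*log(2).

-2*log(5) + 2*log(3) + 4*log(2)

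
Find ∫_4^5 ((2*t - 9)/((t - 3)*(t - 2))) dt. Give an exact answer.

-8*log(2) + 5*log(3)

Factor the denominator: t**2 - 5*t + 6 = (t - 2)(t - 3).
Partial fractions: (2*t - 9)/((t - 3)*(t - 2)) = 5/(t - 2) - 3/(t - 3).
An antiderivative is F(t) = -3*log(t - 3) + 5*log(t - 2).
Then F(5) - F(4) = (-3*log(2) + 5*log(3)) - (log(32)) = -8*log(2) + 5*log(3).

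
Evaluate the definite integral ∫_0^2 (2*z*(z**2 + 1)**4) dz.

3124/5

Let u = z**2 + 1, so du = 2*z dz. When z = 0, u = 1; when z = 2, u = 5.
The integral becomes ∫ u**4 du from 1 to 5, with antiderivative u**5/5.
Back in z: F(z) = (z**2 + 1)**5/5.
Then F(2) - F(0) = (625) - (1/5) = 3124/5.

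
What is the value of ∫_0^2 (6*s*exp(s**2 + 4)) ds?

-3*(1 - exp(4))*exp(4)

Let u = s**2 + 4, so du = 2*s ds. When s = 0, u = 4; when s = 2, u = 8.
The integral becomes 3·∫ exp(u) du from 4 to 8, with antiderivative 3*exp(u).
Back in s: F(s) = 3*exp(s**2 + 4).
Then F(2) - F(0) = (3*exp(8)) - (3*exp(4)) = -3*(1 - exp(4))*exp(4).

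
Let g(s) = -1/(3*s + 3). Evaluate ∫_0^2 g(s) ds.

An antiderivative is F(s) = -log(3*s + 3)/3.
Then F(2) - F(0) = (-2*log(3)/3) - (-log(3)/3) = -log(3)/3.

-log(3)/3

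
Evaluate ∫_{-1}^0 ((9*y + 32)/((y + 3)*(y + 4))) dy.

Factor the denominator: y**2 + 7*y + 12 = (y + 4)(y + 3).
Partial fractions: (9*y + 32)/((y + 3)*(y + 4)) = 4/(y + 4) + 5/(y + 3).
An antiderivative is F(y) = 5*log(y + 3) + 4*log(y + 4).
Then F(0) - F(-1) = (5*log(3) + 8*log(2)) - (5*log(2) + 4*log(3)) = log(24).

log(24)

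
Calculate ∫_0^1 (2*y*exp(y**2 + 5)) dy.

-exp(5) + exp(6)

Let u = y**2 + 5, so du = 2*y dy. When y = 0, u = 5; when y = 1, u = 6.
The integral becomes ∫ exp(u) du from 5 to 6, with antiderivative exp(u).
Back in y: F(y) = exp(y**2 + 5).
Then F(1) - F(0) = (exp(6)) - (exp(5)) = -exp(5) + exp(6).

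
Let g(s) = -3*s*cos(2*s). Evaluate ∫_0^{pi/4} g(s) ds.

Integrate by parts once (u = s, dv = -3*cos(2*s) ds).
An antiderivative is F(s) = -3*s*sin(2*s)/2 - 3*cos(2*s)/4.
Then F(pi/4) - F(0) = (-3*pi/8) - (-3/4) = 3/4 - 3*pi/8.

3/4 - 3*pi/8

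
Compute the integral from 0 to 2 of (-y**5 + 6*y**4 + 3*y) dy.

By the power rule, an antiderivative is F(y) = -y**6/6 + 6*y**5/5 + 3*y**2/2.
Then F(2) - F(0) = (506/15) - (0) = 506/15.

506/15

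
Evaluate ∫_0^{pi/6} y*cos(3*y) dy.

Integrate by parts once (u = y, dv = cos(3*y) dy).
An antiderivative is F(y) = y*sin(3*y)/3 + cos(3*y)/9.
Then F(pi/6) - F(0) = (pi/18) - (1/9) = -1/9 + pi/18.

-1/9 + pi/18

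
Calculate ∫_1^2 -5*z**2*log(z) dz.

Integrate by parts once (u = ln z, dv = -5*z**2 dz).
An antiderivative is F(z) = -5*z**3*(3*log(z) - 1)/9.
Then F(2) - F(1) = (40/9 - 40*log(2)/3) - (5/9) = 35/9 - 40*log(2)/3.

35/9 - 40*log(2)/3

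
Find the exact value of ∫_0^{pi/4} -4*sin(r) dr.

-4 + 2*sqrt(2)

An antiderivative is F(r) = 4*cos(r).
Then F(pi/4) - F(0) = (2*sqrt(2)) - (4) = -4 + 2*sqrt(2).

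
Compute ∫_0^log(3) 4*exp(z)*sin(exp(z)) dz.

4*cos(1) - 4*cos(3)

Let u = exp(z), so du = exp(z) dz. When z = 0, u = 1; when z = log(3), u = 3.
The integral becomes 4·∫ sin(u) du from 1 to 3, with antiderivative -4*cos(u).
Back in z: F(z) = -4*cos(exp(z)).
Then F(log(3)) - F(0) = (-4*cos(3)) - (-4*cos(1)) = 4*cos(1) - 4*cos(3).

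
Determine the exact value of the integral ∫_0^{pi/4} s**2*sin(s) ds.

Integrate by parts twice (u = s^2, dv = sin(s) ds).
An antiderivative is F(s) = -s**2*cos(s) + 2*s*sin(s) + 2*cos(s).
Then F(pi/4) - F(0) = (sqrt(2)*(-pi**2 + 8*pi + 32)/32) - (2) = -2 - sqrt(2)*pi**2/32 + sqrt(2)*pi/4 + sqrt(2).

-2 - sqrt(2)*pi**2/32 + sqrt(2)*pi/4 + sqrt(2)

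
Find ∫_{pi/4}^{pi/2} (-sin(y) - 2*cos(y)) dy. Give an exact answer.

-2 + sqrt(2)/2

An antiderivative is F(y) = -2*sin(y) + cos(y).
Then F(pi/2) - F(pi/4) = (-2) - (-sqrt(2)/2) = -2 + sqrt(2)/2.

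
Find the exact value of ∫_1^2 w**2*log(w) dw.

-7/9 + 8*log(2)/3

Integrate by parts once (u = ln w, dv = w**2 dw).
An antiderivative is F(w) = w**3*(3*log(w) - 1)/9.
Then F(2) - F(1) = (-8/9 + 8*log(2)/3) - (-1/9) = -7/9 + 8*log(2)/3.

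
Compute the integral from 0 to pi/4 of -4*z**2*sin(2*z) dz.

Integrate by parts twice (u = z^2, dv = -4*sin(2*z) dz).
An antiderivative is F(z) = 2*z**2*cos(2*z) - 2*z*sin(2*z) - cos(2*z).
Then F(pi/4) - F(0) = (-pi/2) - (-1) = 1 - pi/2.

1 - pi/2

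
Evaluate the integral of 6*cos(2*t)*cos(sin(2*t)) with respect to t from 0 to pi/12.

3*sin(1/2)

Let u = sin(2*t), so du = 2*cos(2*t) dt. When t = 0, u = 0; when t = pi/12, u = 1/2.
The integral becomes 3·∫ cos(u) du from 0 to 1/2, with antiderivative 3*sin(u).
Back in t: F(t) = 3*sin(sin(2*t)).
Then F(pi/12) - F(0) = (3*sin(1/2)) - (0) = 3*sin(1/2).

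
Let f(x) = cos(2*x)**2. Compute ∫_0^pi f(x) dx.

Use the identity cos^2(2*x) = (1 + cos(4*x))/2.
An antiderivative is F(x) = x/2 + sin(4*x)/8.
Then F(pi) - F(0) = (pi/2) - (0) = pi/2.

pi/2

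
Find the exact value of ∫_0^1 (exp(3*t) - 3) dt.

-10/3 + exp(3)/3

An antiderivative is F(t) = exp(3*t)/3 - 3*t.
Then F(1) - F(0) = (-3 + exp(3)/3) - (1/3) = -10/3 + exp(3)/3.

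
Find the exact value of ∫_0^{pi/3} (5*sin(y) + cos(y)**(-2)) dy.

An antiderivative is F(y) = -5*cos(y) + tan(y).
Then F(pi/3) - F(0) = (-5/2 + sqrt(3)) - (-5) = sqrt(3) + 5/2.

sqrt(3) + 5/2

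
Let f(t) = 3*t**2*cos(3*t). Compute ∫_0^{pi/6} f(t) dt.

Integrate by parts twice (u = t^2, dv = 3*cos(3*t) dt).
An antiderivative is F(t) = t**2*sin(3*t) + 2*t*cos(3*t)/3 - 2*sin(3*t)/9.
Then F(pi/6) - F(0) = (-2/9 + pi**2/36) - (0) = -2/9 + pi**2/36.

-2/9 + pi**2/36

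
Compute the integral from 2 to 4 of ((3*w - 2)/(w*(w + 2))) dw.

Factor the denominator: w**2 + 2*w = (w + 2)w.
Partial fractions: (3*w - 2)/(w*(w + 2)) = 4/(w + 2) - 1/w.
An antiderivative is F(w) = -log(w) + 4*log(w + 2).
Then F(4) - F(2) = (2*log(2) + 4*log(3)) - (7*log(2)) = log(81/32).

log(81/32)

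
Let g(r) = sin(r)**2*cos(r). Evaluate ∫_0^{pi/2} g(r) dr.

Let u = sin(r), so du = cos(r) dr. When r = 0, u = 0; when r = pi/2, u = 1.
The integral becomes ∫ u**2 du from 0 to 1, with antiderivative u**3/3.
Back in r: F(r) = sin(r)**3/3.
Then F(pi/2) - F(0) = (1/3) - (0) = 1/3.

1/3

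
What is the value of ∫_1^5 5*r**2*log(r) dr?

-620/9 + 625*log(5)/3

Integrate by parts once (u = ln r, dv = 5*r**2 dr).
An antiderivative is F(r) = 5*r**3*(3*log(r) - 1)/9.
Then F(5) - F(1) = (-625/9 + 625*log(5)/3) - (-5/9) = -620/9 + 625*log(5)/3.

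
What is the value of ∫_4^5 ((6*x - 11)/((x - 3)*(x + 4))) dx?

Factor the denominator: x**2 + x - 12 = (x + 4)(x - 3).
Partial fractions: (6*x - 11)/((x - 3)*(x + 4)) = 5/(x + 4) + 1/(x - 3).
An antiderivative is F(x) = log(x - 3) + 5*log(x + 4).
Then F(5) - F(4) = (log(2) + 10*log(3)) - (15*log(2)) = -14*log(2) + 10*log(3).

-14*log(2) + 10*log(3)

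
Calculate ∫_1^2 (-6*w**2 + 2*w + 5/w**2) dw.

-17/2

By the power rule, an antiderivative is F(w) = -2*w**3 + w**2 - 5/w.
Then F(2) - F(1) = (-29/2) - (-6) = -17/2.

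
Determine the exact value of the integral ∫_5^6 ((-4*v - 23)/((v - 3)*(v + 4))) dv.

Factor the denominator: v**2 + v - 12 = (v + 4)(v - 3).
Partial fractions: (-4*v - 23)/((v - 3)*(v + 4)) = 1/(v + 4) - 5/(v - 3).
An antiderivative is F(v) = -5*log(v - 3) + log(v + 4).
Then F(6) - F(5) = (-5*log(3) + log(2) + log(5)) - (log(9/32)) = -7*log(3) + log(5) + 6*log(2).

-7*log(3) + log(5) + 6*log(2)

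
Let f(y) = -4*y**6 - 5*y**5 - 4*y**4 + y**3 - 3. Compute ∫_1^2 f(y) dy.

By the power rule, an antiderivative is F(y) = -4*y**7/7 - 5*y**6/6 - 4*y**5/5 + y**4/4 - 3*y.
Then F(2) - F(1) = (-16178/105) - (-2081/420) = -20877/140.

-20877/140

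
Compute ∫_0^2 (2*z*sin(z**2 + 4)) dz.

Let u = z**2 + 4, so du = 2*z dz. When z = 0, u = 4; when z = 2, u = 8.
The integral becomes ∫ sin(u) du from 4 to 8, with antiderivative -cos(u).
Back in z: F(z) = -cos(z**2 + 4).
Then F(2) - F(0) = (-cos(8)) - (-cos(4)) = cos(4) - cos(8).

cos(4) - cos(8)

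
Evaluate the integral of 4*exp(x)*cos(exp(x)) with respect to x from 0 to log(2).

Let u = exp(x), so du = exp(x) dx. When x = 0, u = 1; when x = log(2), u = 2.
The integral becomes 4·∫ cos(u) du from 1 to 2, with antiderivative 4*sin(u).
Back in x: F(x) = 4*sin(exp(x)).
Then F(log(2)) - F(0) = (4*sin(2)) - (4*sin(1)) = -4*sin(1) + 4*sin(2).

-4*sin(1) + 4*sin(2)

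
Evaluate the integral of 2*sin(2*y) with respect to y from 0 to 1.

Let u = 2*y, so du = 2 dy. When y = 0, u = 0; when y = 1, u = 2.
The integral becomes ∫ sin(u) du from 0 to 2, with antiderivative -cos(u).
Back in y: F(y) = -cos(2*y).
Then F(1) - F(0) = (-cos(2)) - (-1) = 1 - cos(2).

1 - cos(2)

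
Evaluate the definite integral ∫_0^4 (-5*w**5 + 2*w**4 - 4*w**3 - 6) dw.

-49256/15

By the power rule, an antiderivative is F(w) = -5*w**6/6 + 2*w**5/5 - w**4 - 6*w.
Then F(4) - F(0) = (-49256/15) - (0) = -49256/15.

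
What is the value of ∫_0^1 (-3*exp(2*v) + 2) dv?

7/2 - 3*exp(2)/2

An antiderivative is F(v) = -3*exp(2*v)/2 + 2*v.
Then F(1) - F(0) = (2 - 3*exp(2)/2) - (-3/2) = 7/2 - 3*exp(2)/2.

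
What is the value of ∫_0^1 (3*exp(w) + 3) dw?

An antiderivative is F(w) = 3*w + 3*exp(w).
Then F(1) - F(0) = (3 + 3*E) - (3) = 3*E.

3*E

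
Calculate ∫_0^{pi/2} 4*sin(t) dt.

4

An antiderivative is F(t) = -4*cos(t).
Then F(pi/2) - F(0) = (0) - (-4) = 4.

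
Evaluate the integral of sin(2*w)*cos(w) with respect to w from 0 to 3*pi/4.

sqrt(2)/6 + 2/3

Use the identity sin(2*w)cos(w) = [sin(3*w) + sin(w)]/2.
An antiderivative is F(w) = -cos(w)/2 - cos(3*w)/6.
Then F(3*pi/4) - F(0) = (sqrt(2)/6) - (-2/3) = sqrt(2)/6 + 2/3.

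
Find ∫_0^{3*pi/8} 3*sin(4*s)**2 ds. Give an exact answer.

Use the identity sin^2(4*s) = (1 - cos(8*s))/2.
An antiderivative is F(s) = 3*s/2 - 3*sin(8*s)/16.
Then F(3*pi/8) - F(0) = (9*pi/16) - (0) = 9*pi/16.

9*pi/16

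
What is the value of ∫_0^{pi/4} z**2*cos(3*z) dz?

sqrt(2)*(-24*pi - 32 + 9*pi**2)/864

Integrate by parts twice (u = z^2, dv = cos(3*z) dz).
An antiderivative is F(z) = z**2*sin(3*z)/3 + 2*z*cos(3*z)/9 - 2*sin(3*z)/27.
Then F(pi/4) - F(0) = (sqrt(2)*(-24*pi - 32 + 9*pi**2)/864) - (0) = sqrt(2)*(-24*pi - 32 + 9*pi**2)/864.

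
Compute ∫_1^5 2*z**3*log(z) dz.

-78 + 625*log(5)/2

Integrate by parts once (u = ln z, dv = 2*z**3 dz).
An antiderivative is F(z) = z**4*(4*log(z) - 1)/8.
Then F(5) - F(1) = (-625/8 + 625*log(5)/2) - (-1/8) = -78 + 625*log(5)/2.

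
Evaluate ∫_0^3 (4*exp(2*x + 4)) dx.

-2*(1 - exp(6))*exp(4)

Let u = 2*x + 4, so du = 2 dx. When x = 0, u = 4; when x = 3, u = 10.
The integral becomes 2·∫ exp(u) du from 4 to 10, with antiderivative 2*exp(u).
Back in x: F(x) = 2*exp(2*x + 4).
Then F(3) - F(0) = (2*exp(10)) - (2*exp(4)) = -2*(1 - exp(6))*exp(4).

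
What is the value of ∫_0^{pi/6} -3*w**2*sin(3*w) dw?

Integrate by parts twice (u = w^2, dv = -3*sin(3*w) dw).
An antiderivative is F(w) = w**2*cos(3*w) - 2*w*sin(3*w)/3 - 2*cos(3*w)/9.
Then F(pi/6) - F(0) = (-pi/9) - (-2/9) = 2/9 - pi/9.

2/9 - pi/9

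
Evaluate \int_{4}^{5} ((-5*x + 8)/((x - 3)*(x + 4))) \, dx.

Factor the denominator: x**2 + x - 12 = (x + 4)(x - 3).
Partial fractions: (-5*x + 8)/((x - 3)*(x + 4)) = -4/(x + 4) - 1/(x - 3).
An antiderivative is F(x) = -log(x - 3) - 4*log(x + 4).
Then F(5) - F(4) = (-8*log(3) - log(2)) - (-12*log(2)) = -8*log(3) + 11*log(2).

-8*log(3) + 11*log(2)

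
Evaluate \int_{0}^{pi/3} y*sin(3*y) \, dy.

Integrate by parts once (u = y, dv = sin(3*y) dy).
An antiderivative is F(y) = -y*cos(3*y)/3 + sin(3*y)/9.
Then F(pi/3) - F(0) = (pi/9) - (0) = pi/9.

pi/9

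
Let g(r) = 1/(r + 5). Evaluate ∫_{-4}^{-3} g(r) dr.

log(2)

An antiderivative is F(r) = log(r + 5).
Then F(-3) - F(-4) = (log(2)) - (0) = log(2).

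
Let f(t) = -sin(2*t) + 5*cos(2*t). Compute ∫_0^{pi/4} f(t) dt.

2

An antiderivative is F(t) = 5*sin(2*t)/2 + cos(2*t)/2.
Then F(pi/4) - F(0) = (5/2) - (1/2) = 2.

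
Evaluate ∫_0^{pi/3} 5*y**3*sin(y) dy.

-15*sqrt(3) - 5*pi**3/54 + 5*sqrt(3)*pi**2/6 + 5*pi

Integrate by parts 3 times (u = y^3, dv = 5*sin(y) dy).
An antiderivative is F(y) = -5*y**3*cos(y) + 15*y**2*sin(y) + 30*y*cos(y) - 30*sin(y).
Then F(pi/3) - F(0) = (-15*sqrt(3) - 5*pi**3/54 + 5*sqrt(3)*pi**2/6 + 5*pi) - (0) = -15*sqrt(3) - 5*pi**3/54 + 5*sqrt(3)*pi**2/6 + 5*pi.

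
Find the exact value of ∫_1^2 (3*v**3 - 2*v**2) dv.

By the power rule, an antiderivative is F(v) = 3*v**4/4 - 2*v**3/3.
Then F(2) - F(1) = (20/3) - (1/12) = 79/12.

79/12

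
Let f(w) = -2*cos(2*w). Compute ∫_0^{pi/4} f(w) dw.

An antiderivative is F(w) = -sin(2*w).
Then F(pi/4) - F(0) = (-1) - (0) = -1.

-1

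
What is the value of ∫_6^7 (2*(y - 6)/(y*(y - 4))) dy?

-4*log(3) - 2*log(2) + 3*log(7)

Factor the denominator: y**2 - 4*y = y(y - 4).
Partial fractions: 2*(y - 6)/(y*(y - 4)) = 3/y - 1/(y - 4).
An antiderivative is F(y) = 3*log(y) - log(y - 4).
Then F(7) - F(6) = (-log(3) + 3*log(7)) - (2*log(2) + 3*log(3)) = -4*log(3) - 2*log(2) + 3*log(7).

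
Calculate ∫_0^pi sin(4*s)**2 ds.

Use the identity sin^2(4*s) = (1 - cos(8*s))/2.
An antiderivative is F(s) = s/2 - sin(8*s)/16.
Then F(pi) - F(0) = (pi/2) - (0) = pi/2.

pi/2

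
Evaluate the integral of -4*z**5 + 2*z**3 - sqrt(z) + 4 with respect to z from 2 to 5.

-20115/2 - 10*sqrt(5)/3 + 4*sqrt(2)/3

By the power rule, an antiderivative is F(z) = -2*z**6/3 + z**4/2 - 2*z**(3/2)/3 + 4*z.
Then F(5) - F(2) = (-60505/6 - 10*sqrt(5)/3) - (-80/3 - 4*sqrt(2)/3) = -20115/2 - 10*sqrt(5)/3 + 4*sqrt(2)/3.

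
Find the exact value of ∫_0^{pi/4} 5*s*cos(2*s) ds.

-5/4 + 5*pi/8

Integrate by parts once (u = s, dv = 5*cos(2*s) ds).
An antiderivative is F(s) = 5*s*sin(2*s)/2 + 5*cos(2*s)/4.
Then F(pi/4) - F(0) = (5*pi/8) - (5/4) = -5/4 + 5*pi/8.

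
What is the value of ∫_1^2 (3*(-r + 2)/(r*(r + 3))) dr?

Factor the denominator: r**2 + 3*r = (r + 3)r.
Partial fractions: 3*(-r + 2)/(r*(r + 3)) = -5/(r + 3) + 2/r.
An antiderivative is F(r) = 2*log(r) - 5*log(r + 3).
Then F(2) - F(1) = (-5*log(5) + 2*log(2)) - (-10*log(2)) = -5*log(5) + 12*log(2).

-5*log(5) + 12*log(2)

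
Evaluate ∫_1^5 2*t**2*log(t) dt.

Integrate by parts once (u = ln t, dv = 2*t**2 dt).
An antiderivative is F(t) = 2*t**3*(3*log(t) - 1)/9.
Then F(5) - F(1) = (-250/9 + 250*log(5)/3) - (-2/9) = -248/9 + 250*log(5)/3.

-248/9 + 250*log(5)/3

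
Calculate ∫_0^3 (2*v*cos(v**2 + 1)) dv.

Let u = v**2 + 1, so du = 2*v dv. When v = 0, u = 1; when v = 3, u = 10.
The integral becomes ∫ cos(u) du from 1 to 10, with antiderivative sin(u).
Back in v: F(v) = sin(v**2 + 1).
Then F(3) - F(0) = (sin(10)) - (sin(1)) = -sin(1) + sin(10).

-sin(1) + sin(10)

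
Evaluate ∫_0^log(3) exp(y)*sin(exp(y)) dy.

cos(1) - cos(3)

Let u = exp(y), so du = exp(y) dy. When y = 0, u = 1; when y = log(3), u = 3.
The integral becomes ∫ sin(u) du from 1 to 3, with antiderivative -cos(u).
Back in y: F(y) = -cos(exp(y)).
Then F(log(3)) - F(0) = (-cos(3)) - (-cos(1)) = cos(1) - cos(3).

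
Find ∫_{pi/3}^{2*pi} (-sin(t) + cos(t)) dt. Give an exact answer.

1/2 - sqrt(3)/2

An antiderivative is F(t) = sin(t) + cos(t).
Then F(2*pi) - F(pi/3) = (1) - (1/2 + sqrt(3)/2) = 1/2 - sqrt(3)/2.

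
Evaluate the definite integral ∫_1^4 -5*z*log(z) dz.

Integrate by parts once (u = ln z, dv = -5*z dz).
An antiderivative is F(z) = -5*z**2*(2*log(z) - 1)/4.
Then F(4) - F(1) = (20 - 80*log(2)) - (5/4) = 75/4 - 80*log(2).

75/4 - 80*log(2)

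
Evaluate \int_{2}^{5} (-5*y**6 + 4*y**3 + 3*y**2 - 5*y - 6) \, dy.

By the power rule, an antiderivative is F(y) = -5*y**7/7 + y**4 + y**3 - 5*y**2/2 - 6*y.
Then F(5) - F(2) = (-772045/14) - (-626/7) = -770793/14.

-770793/14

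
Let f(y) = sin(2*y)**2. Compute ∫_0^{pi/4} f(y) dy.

Use the identity sin^2(2*y) = (1 - cos(4*y))/2.
An antiderivative is F(y) = y/2 - sin(4*y)/8.
Then F(pi/4) - F(0) = (pi/8) - (0) = pi/8.

pi/8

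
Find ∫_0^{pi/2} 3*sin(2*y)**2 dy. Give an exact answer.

3*pi/4

Use the identity sin^2(2*y) = (1 - cos(4*y))/2.
An antiderivative is F(y) = 3*y/2 - 3*sin(4*y)/8.
Then F(pi/2) - F(0) = (3*pi/4) - (0) = 3*pi/4.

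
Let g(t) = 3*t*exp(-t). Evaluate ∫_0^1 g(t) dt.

Integrate by parts once (u = t, dv = 3*exp(-t) dt).
An antiderivative is F(t) = (-3*t - 3)*exp(-t).
Then F(1) - F(0) = (-6*exp(-1)) - (-3) = 3 - 6*exp(-1).

3 - 6*exp(-1)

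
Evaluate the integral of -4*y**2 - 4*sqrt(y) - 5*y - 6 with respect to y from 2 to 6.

-1144/3 - 16*sqrt(6) + 16*sqrt(2)/3

By the power rule, an antiderivative is F(y) = -8*y**(3/2)/3 - 4*y**3/3 - 5*y**2/2 - 6*y.
Then F(6) - F(2) = (-414 - 16*sqrt(6)) - (-98/3 - 16*sqrt(2)/3) = -1144/3 - 16*sqrt(6) + 16*sqrt(2)/3.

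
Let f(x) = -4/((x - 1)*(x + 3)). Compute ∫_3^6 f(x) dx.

Factor the denominator: x**2 + 2*x - 3 = (x + 3)(x - 1).
Partial fractions: -4/((x - 1)*(x + 3)) = 1/(x + 3) - 1/(x - 1).
An antiderivative is F(x) = -log(x - 1) + log(x + 3).
Then F(6) - F(3) = (log(9/5)) - (log(3)) = log(3/5).

log(3/5)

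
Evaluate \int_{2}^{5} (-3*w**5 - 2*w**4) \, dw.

-90177/10

By the power rule, an antiderivative is F(w) = -w**6/2 - 2*w**5/5.
Then F(5) - F(2) = (-18125/2) - (-224/5) = -90177/10.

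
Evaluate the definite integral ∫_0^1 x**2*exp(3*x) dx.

Integrate by parts twice (u = x^2, dv = exp(3*x) dx).
An antiderivative is F(x) = (9*x**2 - 6*x + 2)*exp(3*x)/27.
Then F(1) - F(0) = (5*exp(3)/27) - (2/27) = -2/27 + 5*exp(3)/27.

-2/27 + 5*exp(3)/27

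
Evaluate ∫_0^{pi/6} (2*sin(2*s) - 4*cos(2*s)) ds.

1/2 - sqrt(3)

An antiderivative is F(s) = -2*sin(2*s) - cos(2*s).
Then F(pi/6) - F(0) = (-sqrt(3) - 1/2) - (-1) = 1/2 - sqrt(3).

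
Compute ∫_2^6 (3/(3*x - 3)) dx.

An antiderivative is F(x) = log(3*x - 3).
Then F(6) - F(2) = (log(15)) - (log(3)) = log(5).

log(5)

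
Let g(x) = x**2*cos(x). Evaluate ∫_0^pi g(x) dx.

Integrate by parts twice (u = x^2, dv = cos(x) dx).
An antiderivative is F(x) = x**2*sin(x) + 2*x*cos(x) - 2*sin(x).
Then F(pi) - F(0) = (-2*pi) - (0) = -2*pi.

-2*pi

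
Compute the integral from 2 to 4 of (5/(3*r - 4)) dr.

An antiderivative is F(r) = 5*log(3*r - 4)/3.
Then F(4) - F(2) = (log(32)) - (5*log(2)/3) = 10*log(2)/3.

10*log(2)/3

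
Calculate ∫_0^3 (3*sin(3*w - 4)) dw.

Let u = 3*w - 4, so du = 3 dw. When w = 0, u = -4; when w = 3, u = 5.
The integral becomes ∫ sin(u) du from -4 to 5, with antiderivative -cos(u).
Back in w: F(w) = -cos(3*w - 4).
Then F(3) - F(0) = (-cos(5)) - (-cos(4)) = cos(4) - cos(5).

cos(4) - cos(5)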